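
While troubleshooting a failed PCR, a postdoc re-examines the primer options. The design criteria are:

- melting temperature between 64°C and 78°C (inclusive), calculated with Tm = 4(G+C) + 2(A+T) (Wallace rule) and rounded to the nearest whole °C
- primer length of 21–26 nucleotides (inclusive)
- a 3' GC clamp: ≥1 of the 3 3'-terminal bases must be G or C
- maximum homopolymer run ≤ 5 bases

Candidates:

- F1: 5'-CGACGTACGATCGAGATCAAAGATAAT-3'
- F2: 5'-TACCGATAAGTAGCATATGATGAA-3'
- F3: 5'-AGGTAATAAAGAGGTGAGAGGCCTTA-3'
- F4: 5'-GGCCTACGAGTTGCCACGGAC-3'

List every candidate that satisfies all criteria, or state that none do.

F1 (27 nt, A=11 T=5 G=6 C=5): Tm = 2·16 + 4·11 = 76°C ✓; length 27, outside 21–26 ✗; 3' end AAT has 0 G/C, need ≥1 ✗; longest run = 3 ✓ — fails.
F2 (24 nt, A=10 T=6 G=5 C=3): Tm = 2·16 + 4·8 = 64°C ✓; length 24 ✓; 3' end GAA has 1 G/C ✓; longest run = 2 ✓ — passes.
F3 (26 nt, A=10 T=5 G=9 C=2): Tm = 2·15 + 4·11 = 74°C ✓; length 26 ✓; 3' end TTA has 0 G/C, need ≥1 ✗; longest run = 3 ✓ — fails.
F4 (21 nt, A=4 T=3 G=7 C=7): Tm = 2·7 + 4·14 = 70°C ✓; length 21 ✓; 3' end GAC has 2 G/C ✓; longest run = 2 ✓ — passes.

F2 and F4.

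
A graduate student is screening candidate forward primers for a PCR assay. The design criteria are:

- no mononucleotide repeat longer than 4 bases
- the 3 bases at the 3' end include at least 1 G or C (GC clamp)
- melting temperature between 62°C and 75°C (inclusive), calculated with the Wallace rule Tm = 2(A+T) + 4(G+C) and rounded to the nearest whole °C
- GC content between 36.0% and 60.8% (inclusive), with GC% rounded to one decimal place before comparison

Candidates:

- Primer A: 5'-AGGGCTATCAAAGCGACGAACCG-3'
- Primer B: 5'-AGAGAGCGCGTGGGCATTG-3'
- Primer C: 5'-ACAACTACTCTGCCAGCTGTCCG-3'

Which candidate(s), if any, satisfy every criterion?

Primer A and Primer C.

Primer A (23 nt, A=8 T=2 G=7 C=6): longest run = 3 ✓; 3' end CCG has 3 G/C ✓; Tm = 2·10 + 4·13 = 72°C ✓; GC 13/23 = 56.5% ✓ — passes.
Primer B (19 nt, A=4 T=3 G=9 C=3): longest run = 3 ✓; 3' end TTG has 1 G/C ✓; Tm = 2·7 + 4·12 = 62°C ✓; GC 12/19 = 63.2%, outside 36.0–60.8% ✗ — fails.
Primer C (23 nt, A=5 T=5 G=4 C=9): longest run = 2 ✓; 3' end CCG has 3 G/C ✓; Tm = 2·10 + 4·13 = 72°C ✓; GC 13/23 = 56.5% ✓ — passes.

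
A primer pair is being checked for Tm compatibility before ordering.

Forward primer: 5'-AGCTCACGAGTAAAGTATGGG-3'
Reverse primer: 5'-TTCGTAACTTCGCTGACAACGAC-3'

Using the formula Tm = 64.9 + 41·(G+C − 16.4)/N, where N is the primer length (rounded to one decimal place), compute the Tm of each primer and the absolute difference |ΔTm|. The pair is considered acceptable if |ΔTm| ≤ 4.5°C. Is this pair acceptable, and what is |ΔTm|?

Forward: G+C = 10, N = 21 → Tm = 64.9 + 41·(10 − 16.4)/21 = 52.4°C.
Reverse: G+C = 11, N = 23 → Tm = 64.9 + 41·(11 − 16.4)/23 = 55.3°C.
|ΔTm| = |52.4 − 55.3| = 2.9°C, ≤ 4.5°C.

|ΔTm| = 2.9°C; the pair is acceptable.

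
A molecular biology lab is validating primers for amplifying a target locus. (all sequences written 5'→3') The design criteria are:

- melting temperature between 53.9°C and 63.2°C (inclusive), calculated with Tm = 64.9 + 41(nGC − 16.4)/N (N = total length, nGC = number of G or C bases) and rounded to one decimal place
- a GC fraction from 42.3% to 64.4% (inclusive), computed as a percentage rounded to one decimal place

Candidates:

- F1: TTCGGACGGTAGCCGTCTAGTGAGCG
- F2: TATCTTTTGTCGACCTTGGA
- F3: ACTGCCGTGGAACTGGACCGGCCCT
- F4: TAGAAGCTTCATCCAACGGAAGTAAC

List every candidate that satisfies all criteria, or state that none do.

F4 only.

F1 (26 nt, A=4 T=6 G=10 C=6): Tm = 64.9 + 41·(16 − 16.4)/26 = 64.3°C, outside 53.9–63.2°C ✗; GC 16/26 = 61.5% ✓ — fails.
F2 (20 nt, A=3 T=9 G=4 C=4): Tm = 64.9 + 41·(8 − 16.4)/20 = 47.7°C, outside 53.9–63.2°C ✗; GC 8/20 = 40.0%, outside 42.3–64.4% ✗ — fails.
F3 (25 nt, A=4 T=4 G=8 C=9): Tm = 64.9 + 41·(17 − 16.4)/25 = 65.9°C, outside 53.9–63.2°C ✗; GC 17/25 = 68.0%, outside 42.3–64.4% ✗ — fails.
F4 (26 nt, A=10 T=5 G=5 C=6): Tm = 64.9 + 41·(11 − 16.4)/26 = 56.4°C ✓; GC 11/26 = 42.3% ✓ — passes.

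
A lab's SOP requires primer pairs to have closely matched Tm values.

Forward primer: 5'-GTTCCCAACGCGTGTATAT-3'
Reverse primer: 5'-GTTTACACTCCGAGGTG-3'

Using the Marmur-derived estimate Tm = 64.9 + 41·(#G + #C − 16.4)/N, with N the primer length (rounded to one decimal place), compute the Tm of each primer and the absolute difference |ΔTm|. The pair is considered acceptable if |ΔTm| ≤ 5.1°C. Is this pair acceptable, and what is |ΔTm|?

|ΔTm| = 1.8°C; the pair is acceptable.

Forward: G+C = 9, N = 19 → Tm = 64.9 + 41·(9 − 16.4)/19 = 48.9°C.
Reverse: G+C = 9, N = 17 → Tm = 64.9 + 41·(9 − 16.4)/17 = 47.1°C.
|ΔTm| = |48.9 − 47.1| = 1.8°C, ≤ 5.1°C.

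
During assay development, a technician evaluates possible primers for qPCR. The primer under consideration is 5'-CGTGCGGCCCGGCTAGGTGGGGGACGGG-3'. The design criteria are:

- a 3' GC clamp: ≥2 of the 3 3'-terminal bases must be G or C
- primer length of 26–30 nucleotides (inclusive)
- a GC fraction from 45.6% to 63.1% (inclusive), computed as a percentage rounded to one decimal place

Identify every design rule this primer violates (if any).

Base counts: A=2, T=3, G=16, C=7 (length 28).
GC clamp: 3' end GGG has 3 G/C ✓
length: length 28 ✓
GC content: GC 23/28 = 82.1%, outside 45.6–63.1% ✗

Fails: GC content.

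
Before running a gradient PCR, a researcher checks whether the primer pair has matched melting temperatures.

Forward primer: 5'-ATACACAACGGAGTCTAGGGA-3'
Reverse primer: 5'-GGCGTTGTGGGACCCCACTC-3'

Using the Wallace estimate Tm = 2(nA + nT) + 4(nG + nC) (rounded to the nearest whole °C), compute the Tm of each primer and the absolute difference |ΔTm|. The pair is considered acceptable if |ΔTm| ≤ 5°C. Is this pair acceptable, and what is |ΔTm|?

Forward: A=8 T=3 G=6 C=4 → Tm = 2·11 + 4·10 = 62°C.
Reverse: A=2 T=4 G=7 C=7 → Tm = 2·6 + 4·14 = 68°C.
|ΔTm| = |62 − 68| = 6°C, > 5°C.

|ΔTm| = 6°C; the pair is not acceptable.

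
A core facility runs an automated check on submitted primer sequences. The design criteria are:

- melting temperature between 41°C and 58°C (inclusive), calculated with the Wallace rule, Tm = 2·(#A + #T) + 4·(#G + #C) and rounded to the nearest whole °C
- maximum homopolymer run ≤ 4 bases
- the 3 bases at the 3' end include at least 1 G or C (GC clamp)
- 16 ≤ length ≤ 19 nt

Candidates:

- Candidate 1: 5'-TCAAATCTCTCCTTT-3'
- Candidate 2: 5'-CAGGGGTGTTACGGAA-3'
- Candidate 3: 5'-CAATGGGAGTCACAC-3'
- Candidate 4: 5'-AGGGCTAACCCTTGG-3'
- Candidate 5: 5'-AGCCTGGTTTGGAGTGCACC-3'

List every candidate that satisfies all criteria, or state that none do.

Candidate 2 only.

Candidate 1 (15 nt, A=3 T=7 G=0 C=5): Tm = 2·10 + 4·5 = 40°C, outside 41–58°C ✗; longest run = 3 ✓; 3' end TTT has 0 G/C, need ≥1 ✗; length 15, outside 16–19 ✗ — fails.
Candidate 2 (16 nt, A=4 T=3 G=7 C=2): Tm = 2·7 + 4·9 = 50°C ✓; longest run = 4 ✓; 3' end GAA has 1 G/C ✓; length 16 ✓ — passes.
Candidate 3 (15 nt, A=5 T=2 G=4 C=4): Tm = 2·7 + 4·8 = 46°C ✓; longest run = 3 ✓; 3' end CAC has 2 G/C ✓; length 15, outside 16–19 ✗ — fails.
Candidate 4 (15 nt, A=3 T=3 G=5 C=4): Tm = 2·6 + 4·9 = 48°C ✓; longest run = 3 ✓; 3' end TGG has 2 G/C ✓; length 15, outside 16–19 ✗ — fails.
Candidate 5 (20 nt, A=3 T=5 G=7 C=5): Tm = 2·8 + 4·12 = 64°C, outside 41–58°C ✗; longest run = 3 ✓; 3' end ACC has 2 G/C ✓; length 20, outside 16–19 ✗ — fails.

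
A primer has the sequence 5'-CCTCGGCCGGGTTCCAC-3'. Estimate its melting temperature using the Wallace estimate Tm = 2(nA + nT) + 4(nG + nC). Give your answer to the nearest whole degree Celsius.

60°C

Base counts: A=1, T=3, G=5, C=8 (length 17).
Tm = 2·(1+3) + 4·(5+8) = 2·4 + 4·13 = 8 + 52 = 60°C.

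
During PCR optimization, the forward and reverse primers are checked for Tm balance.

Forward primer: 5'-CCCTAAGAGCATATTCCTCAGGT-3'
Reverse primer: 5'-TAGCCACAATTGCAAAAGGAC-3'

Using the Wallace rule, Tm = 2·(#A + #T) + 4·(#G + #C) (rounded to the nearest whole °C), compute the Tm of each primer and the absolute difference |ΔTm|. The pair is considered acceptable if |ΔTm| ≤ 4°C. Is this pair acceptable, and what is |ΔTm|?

|ΔTm| = 8°C; the pair is not acceptable.

Forward: A=6 T=6 G=4 C=7 → Tm = 2·12 + 4·11 = 68°C.
Reverse: A=9 T=3 G=4 C=5 → Tm = 2·12 + 4·9 = 60°C.
|ΔTm| = |68 − 60| = 8°C, > 4°C.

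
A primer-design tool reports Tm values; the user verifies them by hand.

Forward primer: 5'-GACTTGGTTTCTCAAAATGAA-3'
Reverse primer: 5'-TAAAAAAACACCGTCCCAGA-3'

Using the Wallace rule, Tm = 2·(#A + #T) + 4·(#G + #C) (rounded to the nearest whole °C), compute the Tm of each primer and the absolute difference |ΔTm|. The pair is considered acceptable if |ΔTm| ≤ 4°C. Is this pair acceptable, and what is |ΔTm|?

Forward: A=7 T=7 G=4 C=3 → Tm = 2·14 + 4·7 = 56°C.
Reverse: A=10 T=2 G=2 C=6 → Tm = 2·12 + 4·8 = 56°C.
|ΔTm| = |56 − 56| = 0°C, ≤ 4°C.

|ΔTm| = 0°C; the pair is acceptable.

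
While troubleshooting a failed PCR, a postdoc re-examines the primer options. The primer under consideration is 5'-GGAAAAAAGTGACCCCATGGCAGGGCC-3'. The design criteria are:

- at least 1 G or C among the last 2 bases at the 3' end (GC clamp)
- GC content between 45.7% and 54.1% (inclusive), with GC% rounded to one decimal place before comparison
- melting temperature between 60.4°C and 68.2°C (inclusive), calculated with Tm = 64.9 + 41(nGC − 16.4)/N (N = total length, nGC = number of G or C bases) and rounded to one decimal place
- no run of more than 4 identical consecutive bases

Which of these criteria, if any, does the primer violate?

Base counts: A=9, T=2, G=9, C=7 (length 27).
GC clamp: 3' end CC has 2 G/C ✓
GC content: GC 16/27 = 59.3%, outside 45.7–54.1% ✗
Tm: Tm = 64.9 + 41·(16 − 16.4)/27 = 64.3°C ✓
homopolymer run: longest run = 6, exceeds 4 ✗

Fails: GC content, homopolymer run.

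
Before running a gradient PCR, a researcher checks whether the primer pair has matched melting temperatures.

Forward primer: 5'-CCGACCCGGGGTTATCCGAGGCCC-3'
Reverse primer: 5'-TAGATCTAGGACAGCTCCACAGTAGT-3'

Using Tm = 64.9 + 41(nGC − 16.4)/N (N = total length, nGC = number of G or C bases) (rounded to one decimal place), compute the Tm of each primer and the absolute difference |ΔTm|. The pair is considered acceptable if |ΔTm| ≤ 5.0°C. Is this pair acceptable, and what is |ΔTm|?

Forward: G+C = 18, N = 24 → Tm = 64.9 + 41·(18 − 16.4)/24 = 67.6°C.
Reverse: G+C = 12, N = 26 → Tm = 64.9 + 41·(12 − 16.4)/26 = 58.0°C.
|ΔTm| = |67.6 − 58.0| = 9.6°C, > 5.0°C.

|ΔTm| = 9.6°C; the pair is not acceptable.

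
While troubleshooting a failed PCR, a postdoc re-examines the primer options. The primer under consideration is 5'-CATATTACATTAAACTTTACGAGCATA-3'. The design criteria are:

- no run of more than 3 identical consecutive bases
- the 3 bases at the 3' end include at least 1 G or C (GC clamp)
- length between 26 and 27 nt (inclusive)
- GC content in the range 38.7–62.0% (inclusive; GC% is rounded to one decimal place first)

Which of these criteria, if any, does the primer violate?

Base counts: A=11, T=9, G=2, C=5 (length 27).
homopolymer run: longest run = 3 ✓
GC clamp: 3' end ATA has 0 G/C, need ≥1 ✗
length: length 27 ✓
GC content: GC 7/27 = 25.9%, outside 38.7–62.0% ✗

Fails: GC clamp, GC content.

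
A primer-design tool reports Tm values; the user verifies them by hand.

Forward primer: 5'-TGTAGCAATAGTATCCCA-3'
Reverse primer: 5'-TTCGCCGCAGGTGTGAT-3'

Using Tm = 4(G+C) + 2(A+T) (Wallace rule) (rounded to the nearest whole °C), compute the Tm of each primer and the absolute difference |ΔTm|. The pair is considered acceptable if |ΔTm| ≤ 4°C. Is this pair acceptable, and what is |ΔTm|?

|ΔTm| = 4°C; the pair is acceptable.

Forward: A=6 T=5 G=3 C=4 → Tm = 2·11 + 4·7 = 50°C.
Reverse: A=2 T=5 G=6 C=4 → Tm = 2·7 + 4·10 = 54°C.
|ΔTm| = |50 − 54| = 4°C, ≤ 4°C.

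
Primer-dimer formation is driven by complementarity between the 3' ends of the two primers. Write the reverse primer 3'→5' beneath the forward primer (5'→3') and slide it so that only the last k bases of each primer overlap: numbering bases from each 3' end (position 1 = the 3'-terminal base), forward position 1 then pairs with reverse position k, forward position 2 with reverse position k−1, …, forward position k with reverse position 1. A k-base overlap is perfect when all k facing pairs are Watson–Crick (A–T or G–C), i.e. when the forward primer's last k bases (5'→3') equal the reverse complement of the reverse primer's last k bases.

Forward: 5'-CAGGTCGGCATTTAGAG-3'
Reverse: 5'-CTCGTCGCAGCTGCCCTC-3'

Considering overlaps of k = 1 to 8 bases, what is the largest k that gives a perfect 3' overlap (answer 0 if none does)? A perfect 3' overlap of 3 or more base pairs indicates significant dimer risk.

Last 8 bases (5'→3') — forward …ATTTAGAG, reverse …CTGCCCTC.
Reverse complement of the reverse primer's last 8 bases: GAGGGCAG; its first k bases are the reverse complement of the reverse primer's last k bases, so a perfect k-base overlap needs the forward primer's last k bases to equal them.
Comparing (forward last k vs required): k=1: G vs G ✓; k=2: AG vs GA ✗; k=3: GAG vs GAG ✓; k=4: AGAG vs GAGG ✗; k=5: TAGAG vs GAGGG ✗; k=6: TTAGAG vs GAGGGC ✗; k=7: TTTAGAG vs GAGGGCA ✗; k=8: ATTTAGAG vs GAGGGCAG ✗.
Perfect overlaps at k = 1, 3; the largest is 3.

Longest perfect overlap: 3 complementary base pairs; significant dimer risk (threshold 3).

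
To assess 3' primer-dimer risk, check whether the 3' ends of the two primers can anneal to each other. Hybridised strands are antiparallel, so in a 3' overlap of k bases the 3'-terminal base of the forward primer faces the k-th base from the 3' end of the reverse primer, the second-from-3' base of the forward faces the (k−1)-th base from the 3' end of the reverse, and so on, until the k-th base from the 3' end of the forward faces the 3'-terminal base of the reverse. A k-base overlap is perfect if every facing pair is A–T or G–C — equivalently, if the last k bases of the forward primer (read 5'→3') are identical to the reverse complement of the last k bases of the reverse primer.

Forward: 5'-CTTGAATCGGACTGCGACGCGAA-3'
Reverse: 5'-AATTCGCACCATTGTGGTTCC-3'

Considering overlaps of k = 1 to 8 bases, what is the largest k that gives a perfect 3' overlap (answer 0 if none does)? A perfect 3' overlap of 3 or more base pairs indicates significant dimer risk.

Last 8 bases (5'→3') — forward …GACGCGAA, reverse …GTGGTTCC.
Reverse complement of the reverse primer's last 8 bases: GGAACCAC; its first k bases are the reverse complement of the reverse primer's last k bases, so a perfect k-base overlap needs the forward primer's last k bases to equal them.
Comparing (forward last k vs required): k=1: A vs G ✗; k=2: AA vs GG ✗; k=3: GAA vs GGA ✗; k=4: CGAA vs GGAA ✗; k=5: GCGAA vs GGAAC ✗; k=6: CGCGAA vs GGAACC ✗; k=7: ACGCGAA vs GGAACCA ✗; k=8: GACGCGAA vs GGAACCAC ✗.
No overlap length from 1 to 8 is perfect, so the longest perfect 3' overlap is 0.

Longest perfect overlap: 0 complementary base pairs; below the dimer-risk threshold (threshold 3).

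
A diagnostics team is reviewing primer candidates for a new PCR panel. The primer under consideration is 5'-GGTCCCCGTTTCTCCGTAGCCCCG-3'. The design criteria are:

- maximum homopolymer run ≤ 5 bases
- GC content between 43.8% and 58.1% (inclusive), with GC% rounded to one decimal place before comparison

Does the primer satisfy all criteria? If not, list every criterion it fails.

Base counts: A=1, T=6, G=6, C=11 (length 24).
homopolymer run: longest run = 4 ✓
GC content: GC 17/24 = 70.8%, outside 43.8–58.1% ✗

Fails: GC content.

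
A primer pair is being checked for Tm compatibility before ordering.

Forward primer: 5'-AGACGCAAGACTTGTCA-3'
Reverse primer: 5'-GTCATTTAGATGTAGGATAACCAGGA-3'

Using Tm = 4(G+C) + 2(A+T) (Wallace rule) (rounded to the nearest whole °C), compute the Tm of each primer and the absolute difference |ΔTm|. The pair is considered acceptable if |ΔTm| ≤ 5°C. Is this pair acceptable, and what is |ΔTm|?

Forward: A=6 T=3 G=4 C=4 → Tm = 2·9 + 4·8 = 50°C.
Reverse: A=9 T=7 G=7 C=3 → Tm = 2·16 + 4·10 = 72°C.
|ΔTm| = |50 − 72| = 22°C, > 5°C.

|ΔTm| = 22°C; the pair is not acceptable.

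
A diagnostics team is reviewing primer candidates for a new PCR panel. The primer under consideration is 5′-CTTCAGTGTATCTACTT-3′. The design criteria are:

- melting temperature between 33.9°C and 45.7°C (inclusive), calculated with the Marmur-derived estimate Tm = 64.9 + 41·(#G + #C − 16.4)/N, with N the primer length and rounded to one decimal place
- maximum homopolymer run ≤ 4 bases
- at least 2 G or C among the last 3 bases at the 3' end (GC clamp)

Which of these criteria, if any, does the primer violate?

Fails: GC clamp.

Base counts: A=3, T=8, G=2, C=4 (length 17).
Tm: Tm = 64.9 + 41·(6 − 16.4)/17 = 39.8°C ✓
homopolymer run: longest run = 2 ✓
GC clamp: 3' end CTT has 1 G/C, need ≥2 ✗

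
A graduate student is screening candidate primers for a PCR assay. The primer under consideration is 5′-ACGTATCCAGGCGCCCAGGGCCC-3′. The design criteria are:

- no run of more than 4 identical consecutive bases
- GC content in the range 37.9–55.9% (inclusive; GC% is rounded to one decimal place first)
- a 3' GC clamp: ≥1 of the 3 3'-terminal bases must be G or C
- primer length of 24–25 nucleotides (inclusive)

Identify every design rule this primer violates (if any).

Fails: GC content, length.

Base counts: A=4, T=2, G=7, C=10 (length 23).
homopolymer run: longest run = 3 ✓
GC content: GC 17/23 = 73.9%, outside 37.9–55.9% ✗
GC clamp: 3' end CCC has 3 G/C ✓
length: length 23, outside 24–25 ✗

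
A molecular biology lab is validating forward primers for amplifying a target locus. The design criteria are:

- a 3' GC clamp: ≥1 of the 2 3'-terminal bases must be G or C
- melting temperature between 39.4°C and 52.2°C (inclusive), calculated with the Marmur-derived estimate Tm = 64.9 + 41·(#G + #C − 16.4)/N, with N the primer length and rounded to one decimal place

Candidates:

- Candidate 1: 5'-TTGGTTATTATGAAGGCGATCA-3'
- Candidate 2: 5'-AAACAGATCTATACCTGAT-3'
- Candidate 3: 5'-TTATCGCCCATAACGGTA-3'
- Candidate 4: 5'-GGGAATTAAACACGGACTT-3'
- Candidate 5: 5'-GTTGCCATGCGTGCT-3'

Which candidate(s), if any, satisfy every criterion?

Candidate 1 and Candidate 5.

Candidate 1 (22 nt, A=6 T=8 G=6 C=2): 3' end CA has 1 G/C ✓; Tm = 64.9 + 41·(8 − 16.4)/22 = 49.2°C ✓ — passes.
Candidate 2 (19 nt, A=8 T=5 G=2 C=4): 3' end AT has 0 G/C, need ≥1 ✗; Tm = 64.9 + 41·(6 − 16.4)/19 = 42.5°C ✓ — fails.
Candidate 3 (18 nt, A=5 T=5 G=3 C=5): 3' end TA has 0 G/C, need ≥1 ✗; Tm = 64.9 + 41·(8 − 16.4)/18 = 45.8°C ✓ — fails.
Candidate 4 (19 nt, A=7 T=4 G=5 C=3): 3' end TT has 0 G/C, need ≥1 ✗; Tm = 64.9 + 41·(8 − 16.4)/19 = 46.8°C ✓ — fails.
Candidate 5 (15 nt, A=1 T=5 G=5 C=4): 3' end CT has 1 G/C ✓; Tm = 64.9 + 41·(9 − 16.4)/15 = 44.7°C ✓ — passes.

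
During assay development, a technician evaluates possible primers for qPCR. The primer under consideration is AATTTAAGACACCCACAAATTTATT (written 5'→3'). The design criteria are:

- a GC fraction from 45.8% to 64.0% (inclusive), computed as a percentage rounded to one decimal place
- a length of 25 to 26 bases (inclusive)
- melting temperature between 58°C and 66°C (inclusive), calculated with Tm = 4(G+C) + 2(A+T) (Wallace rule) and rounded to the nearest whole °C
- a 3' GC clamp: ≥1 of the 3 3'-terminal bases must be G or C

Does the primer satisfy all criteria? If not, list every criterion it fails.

Fails: GC content, GC clamp.

Base counts: A=11, T=8, G=1, C=5 (length 25).
GC content: GC 6/25 = 24.0%, outside 45.8–64.0% ✗
length: length 25 ✓
Tm: Tm = 2·19 + 4·6 = 62°C ✓
GC clamp: 3' end ATT has 0 G/C, need ≥1 ✗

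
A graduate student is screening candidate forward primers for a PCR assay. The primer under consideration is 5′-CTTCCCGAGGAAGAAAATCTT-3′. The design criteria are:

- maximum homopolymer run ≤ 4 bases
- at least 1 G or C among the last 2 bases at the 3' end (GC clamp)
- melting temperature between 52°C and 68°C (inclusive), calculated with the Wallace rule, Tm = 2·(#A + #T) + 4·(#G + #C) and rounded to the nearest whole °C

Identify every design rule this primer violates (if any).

Fails: GC clamp.

Base counts: A=7, T=5, G=4, C=5 (length 21).
homopolymer run: longest run = 4 ✓
GC clamp: 3' end TT has 0 G/C, need ≥1 ✗
Tm: Tm = 2·12 + 4·9 = 60°C ✓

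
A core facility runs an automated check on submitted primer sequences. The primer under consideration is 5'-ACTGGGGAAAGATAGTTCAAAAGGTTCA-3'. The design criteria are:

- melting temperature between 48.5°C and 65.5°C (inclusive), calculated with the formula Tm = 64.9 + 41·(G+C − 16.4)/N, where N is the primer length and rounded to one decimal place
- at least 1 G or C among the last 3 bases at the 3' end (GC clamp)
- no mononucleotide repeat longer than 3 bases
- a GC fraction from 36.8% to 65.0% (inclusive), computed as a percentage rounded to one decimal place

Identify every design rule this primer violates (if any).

Base counts: A=11, T=6, G=8, C=3 (length 28).
Tm: Tm = 64.9 + 41·(11 − 16.4)/28 = 57.0°C ✓
GC clamp: 3' end TCA has 1 G/C ✓
homopolymer run: longest run = 4, exceeds 3 ✗
GC content: GC 11/28 = 39.3% ✓

Fails: homopolymer run.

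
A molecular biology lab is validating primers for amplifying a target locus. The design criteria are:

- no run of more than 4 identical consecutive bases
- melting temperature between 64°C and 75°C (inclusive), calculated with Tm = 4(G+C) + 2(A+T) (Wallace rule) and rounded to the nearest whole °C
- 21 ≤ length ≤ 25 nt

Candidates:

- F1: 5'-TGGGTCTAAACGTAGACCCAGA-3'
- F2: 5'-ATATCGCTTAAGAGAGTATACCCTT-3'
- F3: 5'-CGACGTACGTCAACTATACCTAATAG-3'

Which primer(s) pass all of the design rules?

F1 (22 nt, A=7 T=4 G=6 C=5): longest run = 3 ✓; Tm = 2·11 + 4·11 = 66°C ✓; length 22 ✓ — passes.
F2 (25 nt, A=8 T=8 G=4 C=5): longest run = 3 ✓; Tm = 2·16 + 4·9 = 68°C ✓; length 25 ✓ — passes.
F3 (26 nt, A=9 T=6 G=4 C=7): longest run = 2 ✓; Tm = 2·15 + 4·11 = 74°C ✓; length 26, outside 21–25 ✗ — fails.

F1 and F2.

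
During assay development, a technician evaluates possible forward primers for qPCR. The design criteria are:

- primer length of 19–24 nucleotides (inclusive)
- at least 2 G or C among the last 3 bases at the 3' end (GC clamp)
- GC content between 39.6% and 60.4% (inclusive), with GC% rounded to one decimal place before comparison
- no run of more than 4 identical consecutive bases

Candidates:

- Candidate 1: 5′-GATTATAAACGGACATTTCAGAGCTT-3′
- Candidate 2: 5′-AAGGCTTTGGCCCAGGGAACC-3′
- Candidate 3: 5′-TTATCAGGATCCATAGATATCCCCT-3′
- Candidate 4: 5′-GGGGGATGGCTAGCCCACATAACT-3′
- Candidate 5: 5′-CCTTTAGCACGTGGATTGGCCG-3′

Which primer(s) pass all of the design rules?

Candidate 5 only.

Candidate 1 (26 nt, A=9 T=8 G=5 C=4): length 26, outside 19–24 ✗; 3' end CTT has 1 G/C, need ≥2 ✗; GC 9/26 = 34.6%, outside 39.6–60.4% ✗; longest run = 3 ✓ — fails.
Candidate 2 (21 nt, A=5 T=3 G=7 C=6): length 21 ✓; 3' end ACC has 2 G/C ✓; GC 13/21 = 61.9%, outside 39.6–60.4% ✗; longest run = 3 ✓ — fails.
Candidate 3 (25 nt, A=7 T=8 G=3 C=7): length 25, outside 19–24 ✗; 3' end CCT has 2 G/C ✓; GC 10/25 = 40.0% ✓; longest run = 4 ✓ — fails.
Candidate 4 (24 nt, A=6 T=4 G=8 C=6): length 24 ✓; 3' end ACT has 1 G/C, need ≥2 ✗; GC 14/24 = 58.3% ✓; longest run = 5, exceeds 4 ✗ — fails.
Candidate 5 (22 nt, A=3 T=6 G=7 C=6): length 22 ✓; 3' end CCG has 3 G/C ✓; GC 13/22 = 59.1% ✓; longest run = 3 ✓ — passes.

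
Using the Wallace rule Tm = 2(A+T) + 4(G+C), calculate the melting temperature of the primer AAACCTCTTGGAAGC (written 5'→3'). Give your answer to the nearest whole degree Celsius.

44°C

Base counts: A=5, T=3, G=3, C=4 (length 15).
Tm = 2·(5+3) + 4·(3+4) = 2·8 + 4·7 = 16 + 28 = 44°C.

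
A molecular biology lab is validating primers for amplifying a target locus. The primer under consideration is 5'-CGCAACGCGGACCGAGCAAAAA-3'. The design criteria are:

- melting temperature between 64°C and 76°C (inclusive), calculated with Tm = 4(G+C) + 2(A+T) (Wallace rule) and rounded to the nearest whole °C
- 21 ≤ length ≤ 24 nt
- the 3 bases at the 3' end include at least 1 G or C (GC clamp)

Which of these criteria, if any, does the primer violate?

Fails: GC clamp.

Base counts: A=9, T=0, G=6, C=7 (length 22).
Tm: Tm = 2·9 + 4·13 = 70°C ✓
length: length 22 ✓
GC clamp: 3' end AAA has 0 G/C, need ≥1 ✗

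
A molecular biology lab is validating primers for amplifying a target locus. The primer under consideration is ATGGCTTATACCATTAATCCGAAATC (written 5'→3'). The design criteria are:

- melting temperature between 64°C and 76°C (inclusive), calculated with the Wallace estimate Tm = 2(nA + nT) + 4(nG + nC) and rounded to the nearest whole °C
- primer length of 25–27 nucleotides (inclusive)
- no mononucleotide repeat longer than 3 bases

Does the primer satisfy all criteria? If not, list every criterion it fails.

Meets all criteria.

Base counts: A=9, T=8, G=3, C=6 (length 26).
Tm: Tm = 2·17 + 4·9 = 70°C ✓
length: length 26 ✓
homopolymer run: longest run = 3 ✓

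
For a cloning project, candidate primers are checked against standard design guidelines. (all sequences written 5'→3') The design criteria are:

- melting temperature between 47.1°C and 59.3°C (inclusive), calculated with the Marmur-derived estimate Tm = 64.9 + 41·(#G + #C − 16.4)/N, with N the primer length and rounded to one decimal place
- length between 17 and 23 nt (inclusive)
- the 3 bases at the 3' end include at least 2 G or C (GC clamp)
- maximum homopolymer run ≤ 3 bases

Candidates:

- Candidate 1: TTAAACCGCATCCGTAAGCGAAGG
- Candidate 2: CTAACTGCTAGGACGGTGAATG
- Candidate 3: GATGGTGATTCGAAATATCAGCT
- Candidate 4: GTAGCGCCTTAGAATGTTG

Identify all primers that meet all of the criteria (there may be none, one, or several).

Candidate 3 only.

Candidate 1 (24 nt, A=8 T=4 G=6 C=6): Tm = 64.9 + 41·(12 − 16.4)/24 = 57.4°C ✓; length 24, outside 17–23 ✗; 3' end AGG has 2 G/C ✓; longest run = 3 ✓ — fails.
Candidate 2 (22 nt, A=6 T=5 G=7 C=4): Tm = 64.9 + 41·(11 − 16.4)/22 = 54.8°C ✓; length 22 ✓; 3' end ATG has 1 G/C, need ≥2 ✗; longest run = 2 ✓ — fails.
Candidate 3 (23 nt, A=7 T=7 G=6 C=3): Tm = 64.9 + 41·(9 − 16.4)/23 = 51.7°C ✓; length 23 ✓; 3' end GCT has 2 G/C ✓; longest run = 3 ✓ — passes.
Candidate 4 (19 nt, A=4 T=6 G=6 C=3): Tm = 64.9 + 41·(9 − 16.4)/19 = 48.9°C ✓; length 19 ✓; 3' end TTG has 1 G/C, need ≥2 ✗; longest run = 2 ✓ — fails.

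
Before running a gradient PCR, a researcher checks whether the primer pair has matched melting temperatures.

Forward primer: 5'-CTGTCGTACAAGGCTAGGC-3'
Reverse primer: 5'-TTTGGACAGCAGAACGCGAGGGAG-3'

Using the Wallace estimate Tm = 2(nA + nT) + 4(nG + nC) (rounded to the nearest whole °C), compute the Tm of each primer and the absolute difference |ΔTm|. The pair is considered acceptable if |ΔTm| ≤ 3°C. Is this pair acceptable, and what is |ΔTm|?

Forward: A=4 T=4 G=6 C=5 → Tm = 2·8 + 4·11 = 60°C.
Reverse: A=7 T=3 G=10 C=4 → Tm = 2·10 + 4·14 = 76°C.
|ΔTm| = |60 − 76| = 16°C, > 3°C.

|ΔTm| = 16°C; the pair is not acceptable.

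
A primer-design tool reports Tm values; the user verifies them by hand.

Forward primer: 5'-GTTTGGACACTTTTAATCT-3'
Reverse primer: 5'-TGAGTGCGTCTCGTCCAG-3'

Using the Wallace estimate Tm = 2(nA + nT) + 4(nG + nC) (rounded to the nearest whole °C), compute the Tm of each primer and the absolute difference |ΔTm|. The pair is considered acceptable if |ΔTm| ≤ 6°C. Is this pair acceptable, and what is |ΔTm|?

Forward: A=4 T=9 G=3 C=3 → Tm = 2·13 + 4·6 = 50°C.
Reverse: A=2 T=5 G=6 C=5 → Tm = 2·7 + 4·11 = 58°C.
|ΔTm| = |50 − 58| = 8°C, > 6°C.

|ΔTm| = 8°C; the pair is not acceptable.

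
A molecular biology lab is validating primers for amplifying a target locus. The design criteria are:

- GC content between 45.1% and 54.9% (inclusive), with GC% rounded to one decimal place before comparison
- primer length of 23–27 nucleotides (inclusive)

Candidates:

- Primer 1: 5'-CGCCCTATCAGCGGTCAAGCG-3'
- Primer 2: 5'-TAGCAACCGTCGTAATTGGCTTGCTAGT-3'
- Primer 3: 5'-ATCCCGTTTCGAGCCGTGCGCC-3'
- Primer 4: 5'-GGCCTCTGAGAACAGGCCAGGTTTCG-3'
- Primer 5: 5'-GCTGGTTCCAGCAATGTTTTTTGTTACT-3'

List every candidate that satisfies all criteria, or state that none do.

Primer 1 (21 nt, A=4 T=3 G=6 C=8): GC 14/21 = 66.7%, outside 45.1–54.9% ✗; length 21, outside 23–27 ✗ — fails.
Primer 2 (28 nt, A=6 T=9 G=7 C=6): GC 13/28 = 46.4% ✓; length 28, outside 23–27 ✗ — fails.
Primer 3 (22 nt, A=2 T=5 G=6 C=9): GC 15/22 = 68.2%, outside 45.1–54.9% ✗; length 22, outside 23–27 ✗ — fails.
Primer 4 (26 nt, A=5 T=5 G=9 C=7): GC 16/26 = 61.5%, outside 45.1–54.9% ✗; length 26 ✓ — fails.
Primer 5 (28 nt, A=4 T=13 G=6 C=5): GC 11/28 = 39.3%, outside 45.1–54.9% ✗; length 28, outside 23–27 ✗ — fails.

None of the candidates satisfy all criteria.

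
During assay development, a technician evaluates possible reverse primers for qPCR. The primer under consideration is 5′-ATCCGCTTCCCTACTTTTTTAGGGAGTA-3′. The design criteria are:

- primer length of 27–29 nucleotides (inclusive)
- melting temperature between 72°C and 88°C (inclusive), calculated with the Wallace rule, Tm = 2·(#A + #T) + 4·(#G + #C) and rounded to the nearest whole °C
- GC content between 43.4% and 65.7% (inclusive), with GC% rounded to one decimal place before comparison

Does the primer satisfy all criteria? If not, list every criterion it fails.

Base counts: A=5, T=11, G=5, C=7 (length 28).
length: length 28 ✓
Tm: Tm = 2·16 + 4·12 = 80°C ✓
GC content: GC 12/28 = 42.9%, outside 43.4–65.7% ✗

Fails: GC content.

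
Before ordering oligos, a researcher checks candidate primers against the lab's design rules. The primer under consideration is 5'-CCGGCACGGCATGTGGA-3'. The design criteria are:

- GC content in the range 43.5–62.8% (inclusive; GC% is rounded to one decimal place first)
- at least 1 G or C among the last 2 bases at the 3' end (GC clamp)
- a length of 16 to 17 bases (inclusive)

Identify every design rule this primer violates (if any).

Fails: GC content.

Base counts: A=3, T=2, G=7, C=5 (length 17).
GC content: GC 12/17 = 70.6%, outside 43.5–62.8% ✗
GC clamp: 3' end GA has 1 G/C ✓
length: length 17 ✓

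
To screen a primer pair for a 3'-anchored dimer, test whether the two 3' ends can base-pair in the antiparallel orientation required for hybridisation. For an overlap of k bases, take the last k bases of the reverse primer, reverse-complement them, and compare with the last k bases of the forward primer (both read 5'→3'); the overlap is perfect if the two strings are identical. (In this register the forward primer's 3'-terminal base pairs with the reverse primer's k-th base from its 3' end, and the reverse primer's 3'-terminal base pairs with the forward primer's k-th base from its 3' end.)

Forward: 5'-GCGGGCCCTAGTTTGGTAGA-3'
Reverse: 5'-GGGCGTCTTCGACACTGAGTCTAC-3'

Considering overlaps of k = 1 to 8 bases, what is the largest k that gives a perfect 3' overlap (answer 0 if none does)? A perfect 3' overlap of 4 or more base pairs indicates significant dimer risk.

Last 8 bases (5'→3') — forward …TTGGTAGA, reverse …GAGTCTAC.
Reverse complement of the reverse primer's last 8 bases: GTAGACTC; its first k bases are the reverse complement of the reverse primer's last k bases, so a perfect k-base overlap needs the forward primer's last k bases to equal them.
Comparing (forward last k vs required): k=1: A vs G ✗; k=2: GA vs GT ✗; k=3: AGA vs GTA ✗; k=4: TAGA vs GTAG ✗; k=5: GTAGA vs GTAGA ✓; k=6: GGTAGA vs GTAGAC ✗; k=7: TGGTAGA vs GTAGACT ✗; k=8: TTGGTAGA vs GTAGACTC ✗.
Only k = 5 is perfect, so the longest perfect 3' overlap is 5.

Longest perfect overlap: 5 complementary base pairs; significant dimer risk (threshold 4).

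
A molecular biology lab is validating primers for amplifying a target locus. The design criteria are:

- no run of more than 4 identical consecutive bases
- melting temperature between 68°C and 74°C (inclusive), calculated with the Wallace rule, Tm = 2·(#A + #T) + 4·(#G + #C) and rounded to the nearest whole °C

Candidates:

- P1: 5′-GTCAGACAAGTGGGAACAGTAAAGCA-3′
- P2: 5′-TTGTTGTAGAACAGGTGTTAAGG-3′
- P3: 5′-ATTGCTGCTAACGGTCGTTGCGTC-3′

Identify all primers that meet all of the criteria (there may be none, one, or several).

P1 (26 nt, A=11 T=3 G=8 C=4): longest run = 3 ✓; Tm = 2·14 + 4·12 = 76°C, outside 68–74°C ✗ — fails.
P2 (23 nt, A=6 T=8 G=8 C=1): longest run = 2 ✓; Tm = 2·14 + 4·9 = 64°C, outside 68–74°C ✗ — fails.
P3 (24 nt, A=3 T=8 G=7 C=6): longest run = 2 ✓; Tm = 2·11 + 4·13 = 74°C ✓ — passes.

P3 only.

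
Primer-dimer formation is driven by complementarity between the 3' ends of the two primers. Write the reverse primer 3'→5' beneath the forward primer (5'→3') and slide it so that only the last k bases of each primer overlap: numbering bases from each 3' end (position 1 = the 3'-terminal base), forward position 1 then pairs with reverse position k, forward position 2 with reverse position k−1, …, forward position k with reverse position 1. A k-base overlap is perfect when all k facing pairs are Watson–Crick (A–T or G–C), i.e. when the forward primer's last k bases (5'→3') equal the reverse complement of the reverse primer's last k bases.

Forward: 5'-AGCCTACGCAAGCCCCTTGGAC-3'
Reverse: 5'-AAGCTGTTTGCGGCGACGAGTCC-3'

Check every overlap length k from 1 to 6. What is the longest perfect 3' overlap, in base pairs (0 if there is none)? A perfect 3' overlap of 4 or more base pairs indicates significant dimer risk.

Last 6 bases (5'→3') — forward …TTGGAC, reverse …GAGTCC.
Reverse complement of the reverse primer's last 6 bases: GGACTC; its first k bases are the reverse complement of the reverse primer's last k bases, so a perfect k-base overlap needs the forward primer's last k bases to equal them.
Comparing (forward last k vs required): k=1: C vs G ✗; k=2: AC vs GG ✗; k=3: GAC vs GGA ✗; k=4: GGAC vs GGAC ✓; k=5: TGGAC vs GGACT ✗; k=6: TTGGAC vs GGACTC ✗.
Only k = 4 is perfect, so the longest perfect 3' overlap is 4.

Longest perfect overlap: 4 complementary base pairs; significant dimer risk (threshold 4).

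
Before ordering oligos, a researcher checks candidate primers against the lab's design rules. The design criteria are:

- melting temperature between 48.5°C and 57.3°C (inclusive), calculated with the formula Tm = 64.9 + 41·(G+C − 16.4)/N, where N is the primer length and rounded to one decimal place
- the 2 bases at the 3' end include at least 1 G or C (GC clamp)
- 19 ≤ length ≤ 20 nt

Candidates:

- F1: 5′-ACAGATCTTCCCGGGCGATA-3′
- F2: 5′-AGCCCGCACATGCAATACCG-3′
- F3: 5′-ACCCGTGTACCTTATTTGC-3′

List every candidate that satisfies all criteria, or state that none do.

F1 (20 nt, A=5 T=4 G=5 C=6): Tm = 64.9 + 41·(11 − 16.4)/20 = 53.8°C ✓; 3' end TA has 0 G/C, need ≥1 ✗; length 20 ✓ — fails.
F2 (20 nt, A=6 T=2 G=4 C=8): Tm = 64.9 + 41·(12 − 16.4)/20 = 55.9°C ✓; 3' end CG has 2 G/C ✓; length 20 ✓ — passes.
F3 (19 nt, A=3 T=7 G=3 C=6): Tm = 64.9 + 41·(9 − 16.4)/19 = 48.9°C ✓; 3' end GC has 2 G/C ✓; length 19 ✓ — passes.

F2 and F3.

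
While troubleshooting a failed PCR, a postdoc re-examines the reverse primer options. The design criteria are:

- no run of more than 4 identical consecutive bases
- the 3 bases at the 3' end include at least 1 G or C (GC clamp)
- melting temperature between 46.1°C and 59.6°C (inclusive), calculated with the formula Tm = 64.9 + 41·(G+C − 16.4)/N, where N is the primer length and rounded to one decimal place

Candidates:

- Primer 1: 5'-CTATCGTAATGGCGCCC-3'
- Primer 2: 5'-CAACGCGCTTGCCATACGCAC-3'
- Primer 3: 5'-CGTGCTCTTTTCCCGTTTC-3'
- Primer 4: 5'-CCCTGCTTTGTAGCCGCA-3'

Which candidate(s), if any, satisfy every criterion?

Primer 1 (17 nt, A=3 T=4 G=4 C=6): longest run = 3 ✓; 3' end CCC has 3 G/C ✓; Tm = 64.9 + 41·(10 − 16.4)/17 = 49.5°C ✓ — passes.
Primer 2 (21 nt, A=5 T=3 G=4 C=9): longest run = 2 ✓; 3' end CAC has 2 G/C ✓; Tm = 64.9 + 41·(13 − 16.4)/21 = 58.3°C ✓ — passes.
Primer 3 (19 nt, A=0 T=9 G=3 C=7): longest run = 4 ✓; 3' end TTC has 1 G/C ✓; Tm = 64.9 + 41·(10 − 16.4)/19 = 51.1°C ✓ — passes.
Primer 4 (18 nt, A=2 T=5 G=4 C=7): longest run = 3 ✓; 3' end GCA has 2 G/C ✓; Tm = 64.9 + 41·(11 − 16.4)/18 = 52.6°C ✓ — passes.

Primer 1, Primer 2, Primer 3 and Primer 4.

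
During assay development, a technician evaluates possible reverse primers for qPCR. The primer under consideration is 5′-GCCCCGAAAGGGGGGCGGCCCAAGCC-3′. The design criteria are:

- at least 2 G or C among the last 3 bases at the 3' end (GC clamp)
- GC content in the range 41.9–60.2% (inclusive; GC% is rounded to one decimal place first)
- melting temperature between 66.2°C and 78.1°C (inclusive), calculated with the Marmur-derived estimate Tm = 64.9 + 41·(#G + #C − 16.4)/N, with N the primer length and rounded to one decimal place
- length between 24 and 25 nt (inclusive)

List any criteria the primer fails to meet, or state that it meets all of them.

Fails: GC content, length.

Base counts: A=5, T=0, G=11, C=10 (length 26).
GC clamp: 3' end GCC has 3 G/C ✓
GC content: GC 21/26 = 80.8%, outside 41.9–60.2% ✗
Tm: Tm = 64.9 + 41·(21 − 16.4)/26 = 72.2°C ✓
length: length 26, outside 24–25 ✗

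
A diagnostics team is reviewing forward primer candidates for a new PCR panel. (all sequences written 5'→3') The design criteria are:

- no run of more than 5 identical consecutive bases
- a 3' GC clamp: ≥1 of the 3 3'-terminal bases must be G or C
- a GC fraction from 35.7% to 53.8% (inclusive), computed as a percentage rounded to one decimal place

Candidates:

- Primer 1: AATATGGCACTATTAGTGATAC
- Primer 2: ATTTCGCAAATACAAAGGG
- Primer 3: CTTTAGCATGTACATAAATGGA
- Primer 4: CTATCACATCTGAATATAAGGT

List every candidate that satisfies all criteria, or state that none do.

Primer 1 (22 nt, A=8 T=7 G=4 C=3): longest run = 2 ✓; 3' end TAC has 1 G/C ✓; GC 7/22 = 31.8%, outside 35.7–53.8% ✗ — fails.
Primer 2 (19 nt, A=8 T=4 G=4 C=3): longest run = 3 ✓; 3' end GGG has 3 G/C ✓; GC 7/19 = 36.8% ✓ — passes.
Primer 3 (22 nt, A=8 T=7 G=4 C=3): longest run = 3 ✓; 3' end GGA has 2 G/C ✓; GC 7/22 = 31.8%, outside 35.7–53.8% ✗ — fails.
Primer 4 (22 nt, A=8 T=7 G=3 C=4): longest run = 2 ✓; 3' end GGT has 2 G/C ✓; GC 7/22 = 31.8%, outside 35.7–53.8% ✗ — fails.

Primer 2 only.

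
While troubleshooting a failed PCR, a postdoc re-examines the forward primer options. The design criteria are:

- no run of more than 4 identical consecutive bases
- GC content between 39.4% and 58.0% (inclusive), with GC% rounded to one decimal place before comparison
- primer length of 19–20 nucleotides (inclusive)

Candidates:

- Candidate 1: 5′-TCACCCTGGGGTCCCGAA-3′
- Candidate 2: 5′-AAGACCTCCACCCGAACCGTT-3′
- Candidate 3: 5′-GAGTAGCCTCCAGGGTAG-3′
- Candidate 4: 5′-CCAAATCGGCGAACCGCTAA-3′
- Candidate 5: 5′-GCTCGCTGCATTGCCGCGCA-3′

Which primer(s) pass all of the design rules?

Candidate 4 only.

Candidate 1 (18 nt, A=3 T=3 G=5 C=7): longest run = 4 ✓; GC 12/18 = 66.7%, outside 39.4–58.0% ✗; length 18, outside 19–20 ✗ — fails.
Candidate 2 (21 nt, A=6 T=3 G=3 C=9): longest run = 3 ✓; GC 12/21 = 57.1% ✓; length 21, outside 19–20 ✗ — fails.
Candidate 3 (18 nt, A=4 T=3 G=7 C=4): longest run = 3 ✓; GC 11/18 = 61.1%, outside 39.4–58.0% ✗; length 18, outside 19–20 ✗ — fails.
Candidate 4 (20 nt, A=7 T=2 G=4 C=7): longest run = 3 ✓; GC 11/20 = 55.0% ✓; length 20 ✓ — passes.
Candidate 5 (20 nt, A=2 T=4 G=6 C=8): longest run = 2 ✓; GC 14/20 = 70.0%, outside 39.4–58.0% ✗; length 20 ✓ — fails.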